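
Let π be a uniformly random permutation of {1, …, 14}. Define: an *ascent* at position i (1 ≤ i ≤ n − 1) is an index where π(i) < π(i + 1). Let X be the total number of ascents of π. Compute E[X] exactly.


Write X = Σ X_I over i = 1, …, 13, with X_I the indicator of one ascent.
There are 13 indicators.
For each fixed i, the pair (π(i), π(i+1)) is a uniformly random ordered pair of distinct values from {1, …, 14}; by symmetry P[π(i) < π(i+1)] = 1/2.
By linearity: E[X] = 13 · (1/2) = (14 − 1) · (1/2) = 13/2 ≈ 6.500000.

E[X] = 13/2 = 6.500000.


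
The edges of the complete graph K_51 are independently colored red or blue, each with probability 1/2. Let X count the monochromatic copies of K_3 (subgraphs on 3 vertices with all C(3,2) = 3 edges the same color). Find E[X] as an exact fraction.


Let X = Σ_S X_S over the C(51, 3) = 20825 subsets S of size 3, where X_S = 1 if the K_3 on S is monochromatic.
For a fixed S, the K_3 on S has C(3, 2) = 3 edges. P[all 3 edges red] = (1/2)^3, and likewise for blue, so P[monochromatic] = 2·(1/2)^3 = 2^{1 − 3} = 1/4.
By linearity: E[X] = C(51, 3) · 2^{1 − 3} = 20825 · 1/4 = 20825/4.
Numerically: E[X] ≈ 5206.250000.

E[X] = C(51,3)·2^(1−C(3,2)) = 20825/4 ≈ 5206.250000.


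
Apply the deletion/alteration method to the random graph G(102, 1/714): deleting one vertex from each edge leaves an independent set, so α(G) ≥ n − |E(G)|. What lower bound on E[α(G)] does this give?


E[|E(G)|] = C(102, 2)·p = 5151 · (1/714) = 101/14.
E[α(G)] ≥ n − E[|E(G)|] = 102 − 101/14 = 1327/14.
Numerically: ≈ 94.786.
(This is only a lower bound; the true E[α(G)] may be larger.)

E[α(G)] ≥ 1327/14 ≈ 94.786.


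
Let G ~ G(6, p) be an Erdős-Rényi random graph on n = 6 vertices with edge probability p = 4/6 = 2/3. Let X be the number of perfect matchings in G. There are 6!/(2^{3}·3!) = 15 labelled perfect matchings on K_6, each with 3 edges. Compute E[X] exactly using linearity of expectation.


K_6 has 6!/(2^{3}·3!) = 15 labelled perfect matchings.
For each such perfect matching H, let X_H = 1 if all 3 edges of H are present in G. Then P[X_H = 1] = p^{3} = (2/3)^{3} = 8/27.
By linearity of expectation: E[X] = Σ_H E[X_H] = 15 · p^{3} = 15 · 8/27 = 40/9.
Numerically: E[X] ≈ 4.4444.

E[X] = 15 · (2/3)^{3} = 40/9 ≈ 4.4444.


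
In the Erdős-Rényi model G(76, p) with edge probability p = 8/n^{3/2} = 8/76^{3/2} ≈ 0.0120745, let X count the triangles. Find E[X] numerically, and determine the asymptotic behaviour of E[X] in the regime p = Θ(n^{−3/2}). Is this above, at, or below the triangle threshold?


Number of potential triangles: C(76, 3) = 70300.
Each occurs with probability p³ ≈ (0.0120745)³ ≈ 1.76038961e-06.
By linearity: E[X] = C(76, 3)·p³ ≈ 70300 · 1.76038961e-06 ≈ 0.123755.
Since α = 3/2 > 1, p = c/n^{3/2} = o(1/n) is below the triangle threshold p ~ 1/n. Asymptotically E[X] ~ (c³/6)·n^{3(1−α)} = (8³/6)·n^{-1.5} → 0, so by Markov's inequality G has no triangles w.h.p.

E[X] ≈ 0.123755; in regime p = Θ(1/n^{3/2}) E[X] tends to 0 (below the triangle threshold p ~ 1/n).


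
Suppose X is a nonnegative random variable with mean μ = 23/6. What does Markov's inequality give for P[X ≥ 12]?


μ = E[X] = 23/6, a = 12.
Markov: P[X ≥ 12] ≤ μ/a = (23/6)/12 = 23/72.
Numerically: ≈ 0.31944.
(Since a = 12 > μ = 3.83333, the bound 23/72 is < 1 and informative.)

P[X ≥ 12] ≤ 23/72 ≈ 0.31944.


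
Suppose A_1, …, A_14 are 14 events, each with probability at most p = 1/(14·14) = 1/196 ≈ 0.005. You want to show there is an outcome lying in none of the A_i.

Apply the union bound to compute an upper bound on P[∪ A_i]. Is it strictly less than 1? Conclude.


Union bound: P[∪_{i=1}^{14} A_i] ≤ Σ_i P[A_i] ≤ 14·p = 14·(1/196) = 1/14.
Numerically: 1/14 ≈ 0.071.
Is 1/14 < 1? YES.
Since P[∪ A_i] ≤ 1/14 < 1, the complement has P[∩ A_i^c] ≥ 1 − 1/14 = 13/14 > 0, so some outcome avoids every A_i.

14·p = 1/14 ≈ 0.071; existence CERTIFIED by the union bound.


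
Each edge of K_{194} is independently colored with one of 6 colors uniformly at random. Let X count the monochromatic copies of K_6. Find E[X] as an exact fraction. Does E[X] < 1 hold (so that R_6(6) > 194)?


E[X] = C(194, 6) · 6^{1 − 15} = 68482017072 · 6^{−14} = 68482017072/78364164096.
As a reduced fraction: E[X] = 475569563/544195584 ≈ 0.87389.
Is E[X] < 1? YES.
Since E[X] < 1, there exists a 6-coloring of K_{194} with no monochromatic K_6; hence R_6(6) > 194.

E[X] = 475569563/544195584 ≈ 0.87389; E[X] < 1, so R_6(6) > 194.


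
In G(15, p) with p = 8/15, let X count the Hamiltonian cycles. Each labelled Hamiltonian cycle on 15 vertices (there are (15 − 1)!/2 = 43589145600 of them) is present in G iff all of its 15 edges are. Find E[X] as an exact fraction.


K_15 has (15 − 1)!/2 = 43589145600 labelled Hamiltonian cycles.
For each such Hamiltonian cycle H, let X_H = 1 if all 15 edges of H are present in G. Then P[X_H = 1] = p^{15} = (8/15)^{15} = 35184372088832/437893890380859375.
By linearity of expectation: E[X] = Σ_H E[X_H] = 43589145600 · p^{15} = 43589145600 · 35184372088832/437893890380859375 = 252453780711880523776/72081298828125.
Numerically: E[X] ≈ 3.50235e+06.

E[X] = 43589145600 · (8/15)^{15} = 252453780711880523776/72081298828125 ≈ 3.50235e+06.


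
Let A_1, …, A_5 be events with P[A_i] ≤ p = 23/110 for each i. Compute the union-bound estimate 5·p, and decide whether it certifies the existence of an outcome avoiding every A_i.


Union bound: P[∪_{i=1}^{5} A_i] ≤ Σ_i P[A_i] ≤ 5·p = 5·(23/110) = 23/22.
Numerically: 23/22 ≈ 1.045455.
Is 23/22 < 1? NO.
Since the bound 23/22 is ≥ 1, the union bound is uninformative here; it does NOT by itself certify existence.

5·p = 23/22 ≈ 1.045455; existence NOT certified by the union bound.


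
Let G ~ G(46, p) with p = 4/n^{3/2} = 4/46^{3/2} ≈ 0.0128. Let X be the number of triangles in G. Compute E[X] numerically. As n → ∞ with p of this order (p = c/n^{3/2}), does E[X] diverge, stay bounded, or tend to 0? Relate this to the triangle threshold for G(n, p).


Number of potential triangles: C(46, 3) = 15180.
Each occurs with probability p³ ≈ (0.0128)³ ≈ 2.10751e-06.
By linearity: E[X] = C(46, 3)·p³ ≈ 15180 · 2.10751e-06 ≈ 0.032.
Since α = 3/2 > 1, p = c/n^{3/2} = o(1/n) is below the triangle threshold p ~ 1/n. Asymptotically E[X] ~ (c³/6)·n^{3(1−α)} = (4³/6)·n^{-1.5} → 0, so by Markov's inequality G has no triangles w.h.p.

E[X] ≈ 0.032; in regime p = Θ(1/n^{3/2}) E[X] tends to 0 (below the triangle threshold p ~ 1/n).


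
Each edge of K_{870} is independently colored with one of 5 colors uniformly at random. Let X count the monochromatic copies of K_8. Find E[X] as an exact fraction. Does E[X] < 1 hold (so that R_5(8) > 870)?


E[X] = C(870, 8) · 5^{1 − 28} = 7881626782940464620 · 5^{−27} = 7881626782940464620/7450580596923828125.
As a reduced fraction: E[X] = 1576325356588092924/1490116119384765625 ≈ 1.057854.
Is E[X] < 1? NO.
Since E[X] ≥ 1, the first-moment bound is inconclusive at n = 870; it does NOT by itself certify R_5(8) > 870.

E[X] = 1576325356588092924/1490116119384765625 ≈ 1.057854; E[X] ≥ 1; first-moment method inconclusive here.


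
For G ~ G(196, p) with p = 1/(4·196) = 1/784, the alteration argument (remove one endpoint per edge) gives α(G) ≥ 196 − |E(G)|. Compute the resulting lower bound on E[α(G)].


E[|E(G)|] = C(196, 2)·p = 19110 · (1/784) = 195/8.
E[α(G)] ≥ n − E[|E(G)|] = 196 − 195/8 = 1373/8.
Numerically: ≈ 171.62500.
(This is only a lower bound; the true E[α(G)] may be larger.)

E[α(G)] ≥ 1373/8 ≈ 171.62500.


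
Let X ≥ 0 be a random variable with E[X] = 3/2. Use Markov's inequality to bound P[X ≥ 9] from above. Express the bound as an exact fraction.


μ = E[X] = 3/2, a = 9.
Markov: P[X ≥ 9] ≤ μ/a = (3/2)/9 = 1/6.
Numerically: ≈ 0.167.
(Since a = 9 > μ = 1.500, the bound 1/6 is < 1 and informative.)

P[X ≥ 9] ≤ 1/6 ≈ 0.167.


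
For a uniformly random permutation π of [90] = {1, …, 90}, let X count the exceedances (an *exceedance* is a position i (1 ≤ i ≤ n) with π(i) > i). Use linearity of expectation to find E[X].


Write X = Σ_{i=1}^{90} X_i, where X_i = 1_{π(i) > i}.
For each fixed i, π(i) is uniform over {1, …, 90} (marginal of a uniform permutation), so P[π(i) > i] = (n − i)/n. Summing: Σ_{i=1}^{90} (n − i)/n = (0 + 1 + … + 89)/90 = 90(90 − 1)/(2·90) = (90 − 1)/2.
Hence E[X] = Σ_{i=1}^{90} (90 − i)/90 = 89/2 ≈ 44.500.

E[X] = 89/2 = 44.500.


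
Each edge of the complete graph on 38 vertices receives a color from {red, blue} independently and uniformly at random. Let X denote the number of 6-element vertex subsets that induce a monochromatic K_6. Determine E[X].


Let X = Σ_S X_S over the C(38, 6) = 2760681 subsets S of size 6, where X_S = 1 if the K_6 on S is monochromatic.
For a fixed S, the K_6 on S has C(6, 2) = 15 edges. P[all 15 edges red] = (1/2)^15, and likewise for blue, so P[monochromatic] = 2·(1/2)^15 = 2^{1 − 15} = 1/16384.
By linearity of expectation: E[X] = C(38, 6) · 2^{1 − 15} = 2760681 · 1/16384 = 2760681/16384.
Numerically: E[X] ≈ 168.49860.

E[X] = C(38,6)·2^(1−C(6,2)) = 2760681/16384 ≈ 168.49860.


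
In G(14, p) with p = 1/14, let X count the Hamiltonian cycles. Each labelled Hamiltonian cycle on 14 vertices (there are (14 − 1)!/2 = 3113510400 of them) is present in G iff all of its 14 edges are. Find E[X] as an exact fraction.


K_14 has (14 − 1)!/2 = 3113510400 labelled Hamiltonian cycles.
For each such Hamiltonian cycle H, let X_H = 1 if all 14 edges of H are present in G. Then P[X_H = 1] = p^{14} = (1/14)^{14} = 1/11112006825558016.
By linearity: E[X] = Σ_H E[X_H] = 3113510400 · p^{14} = 3113510400 · 1/11112006825558016 = 868725/3100448333024.
Numerically: E[X] ≈ 2.8e-07.

E[X] = 3113510400 · (1/14)^{14} = 868725/3100448333024 ≈ 2.8e-07.


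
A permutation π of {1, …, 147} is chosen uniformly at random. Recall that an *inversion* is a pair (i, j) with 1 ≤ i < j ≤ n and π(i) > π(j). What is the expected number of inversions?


Write X = Σ X_I over the C(147, 2) = 10731 pairs i < j, with X_I the indicator of one inversion.
There are 10731 indicators.
For each fixed pair i < j, the values π(i) and π(j) are two distinct elements of {1, …, 147} in uniformly random order; by symmetry P[π(i) > π(j)] = 1/2.
By linearity: E[X] = 10731 · (1/2) = C(147, 2) · (1/2) = 10731/2 = 10731/2 ≈ 5365.500000.

E[X] = 10731/2 = 5365.500000.


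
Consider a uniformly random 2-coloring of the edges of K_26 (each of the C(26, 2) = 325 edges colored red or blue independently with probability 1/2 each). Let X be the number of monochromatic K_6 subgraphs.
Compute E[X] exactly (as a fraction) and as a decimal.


Let X = Σ_S X_S over the C(26, 6) = 230230 subsets S of size 6, where X_S = 1 if the K_6 on S is monochromatic.
For a fixed S, the K_6 on S has C(6, 2) = 15 edges. P[all 15 edges red] = (1/2)^15, and likewise for blue, so P[monochromatic] = 2·(1/2)^15 = 2^{1 − 15} = 1/16384.
By linearity: E[X] = C(26, 6) · 2^{1 − 15} = 230230 · 1/16384 = 115115/8192.
Numerically: E[X] ≈ 14.0521.

E[X] = C(26,6)·2^(1−C(6,2)) = 115115/8192 ≈ 14.0521.


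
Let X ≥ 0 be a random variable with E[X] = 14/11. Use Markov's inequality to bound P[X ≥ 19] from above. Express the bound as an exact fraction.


μ = E[X] = 14/11, a = 19.
Markov: P[X ≥ 19] ≤ μ/a = (14/11)/19 = 14/209.
Numerically: ≈ 0.066986.
(Since a = 19 > μ = 1.272727, the bound 14/209 is < 1 and informative.)

P[X ≥ 19] ≤ 14/209 ≈ 0.066986.


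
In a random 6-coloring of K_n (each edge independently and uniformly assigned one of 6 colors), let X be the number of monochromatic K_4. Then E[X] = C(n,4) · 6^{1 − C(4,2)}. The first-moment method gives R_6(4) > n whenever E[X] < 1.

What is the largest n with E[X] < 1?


We need C(n, 4) · 6^{1 − 6} < 1, i.e. C(n, 4) < 6^{6 − 1} = 7776.
Check values of n near the boundary:
  n = 19: C(19, 4) = 3876; 3876 < 7776? YES
  n = 20: C(20, 4) = 4845; 4845 < 7776? YES
  n = 21: C(21, 4) = 5985; 5985 < 7776? YES
  n = 22: C(22, 4) = 7315; 7315 < 7776? YES
  n = 23: C(23, 4) = 8855; 8855 < 7776? NO
The largest n with C(n, 4) < 7776 is n = 22 (where E[X] = 7315/7776 ≈ 0.941). Hence R_6(4) > 22, i.e. R_6(4) ≥ 23.

Largest n = 22; hence R_6(4) > 22.


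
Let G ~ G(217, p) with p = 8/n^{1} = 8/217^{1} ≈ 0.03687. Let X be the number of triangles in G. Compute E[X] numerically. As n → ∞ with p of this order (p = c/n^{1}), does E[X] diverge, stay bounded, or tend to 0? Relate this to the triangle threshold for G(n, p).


Number of potential triangles: C(217, 3) = 1679580.
Each occurs with probability p³ ≈ (0.03687)³ ≈ 5.010612e-05.
By linearity: E[X] = C(217, 3)·p³ ≈ 1679580 · 5.010612e-05 ≈ 84.1572.
Here α = 1, so p = 8/n is exactly at the triangle threshold p ~ 1/n. Asymptotically E[X] → c³/6 = 8³/6 = 256/3 ≈ 85.3333, a bounded constant. In this regime the triangle count is asymptotically Poisson(c³/6).

E[X] ≈ 84.1572; in regime p = Θ(1/n^{1}) E[X] stays bounded (at the triangle threshold p ~ 1/n).


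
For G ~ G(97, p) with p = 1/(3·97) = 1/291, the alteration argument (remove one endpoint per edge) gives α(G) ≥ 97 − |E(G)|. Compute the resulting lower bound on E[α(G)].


E[|E(G)|] = C(97, 2)·p = 4656 · (1/291) = 16.
E[α(G)] ≥ n − E[|E(G)|] = 97 − 16 = 81.
Numerically: ≈ 81.000000.
(This is only a lower bound; the true E[α(G)] may be larger.)

E[α(G)] ≥ 81 ≈ 81.000000.


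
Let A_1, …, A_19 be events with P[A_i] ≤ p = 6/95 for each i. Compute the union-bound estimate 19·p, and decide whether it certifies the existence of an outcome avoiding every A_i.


Union bound: P[∪_{i=1}^{19} A_i] ≤ Σ_i P[A_i] ≤ 19·p = 19·(6/95) = 6/5.
Numerically: 6/5 ≈ 1.200000.
Is 6/5 < 1? NO.
Since the bound 6/5 is ≥ 1, the union bound is uninformative here; it does NOT by itself certify existence.

19·p = 6/5 ≈ 1.200000; existence NOT certified by the union bound.


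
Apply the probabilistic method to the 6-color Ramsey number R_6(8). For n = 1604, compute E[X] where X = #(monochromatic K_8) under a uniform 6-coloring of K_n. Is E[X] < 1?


E[X] = C(1604, 8) · 6^{1 − 28} = 1067877273673000226280 · 6^{−27} = 1067877273673000226280/1023490369077469249536.
As a reduced fraction: E[X] = 44494886403041676095/42645432044894552064 ≈ 1.043.
Is E[X] < 1? NO.
Since E[X] ≥ 1, the first-moment bound is inconclusive at n = 1604; it does NOT by itself certify R_6(8) > 1604.

E[X] = 44494886403041676095/42645432044894552064 ≈ 1.043; E[X] ≥ 1; first-moment method inconclusive here.


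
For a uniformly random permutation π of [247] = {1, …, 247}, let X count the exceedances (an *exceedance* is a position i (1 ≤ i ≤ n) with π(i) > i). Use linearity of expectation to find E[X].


Write X = Σ_{i=1}^{247} X_i, where X_i = 1_{π(i) > i}.
For each fixed i, π(i) is uniform over {1, …, 247} (marginal of a uniform permutation), so P[π(i) > i] = (n − i)/n. Summing: Σ_{i=1}^{247} (n − i)/n = (0 + 1 + … + 246)/247 = 247(247 − 1)/(2·247) = (247 − 1)/2.
Hence E[X] = Σ_{i=1}^{247} (247 − i)/247 = 123 ≈ 123.00000.

E[X] = 123 = 123.00000.


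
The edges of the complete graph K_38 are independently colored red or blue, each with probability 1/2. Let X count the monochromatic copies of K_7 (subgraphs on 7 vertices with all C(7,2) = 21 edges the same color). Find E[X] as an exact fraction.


Let X = Σ_S X_S over the C(38, 7) = 12620256 subsets S of size 7, where X_S = 1 if the K_7 on S is monochromatic.
For a fixed S, the K_7 on S has C(7, 2) = 21 edges. P[all 21 edges red] = (1/2)^21, and likewise for blue, so P[monochromatic] = 2·(1/2)^21 = 2^{1 − 21} = 1/1048576.
Summing: E[X] = C(38, 7) · 2^{1 − 21} = 12620256 · 1/1048576 = 394383/32768.
Numerically: E[X] ≈ 12.03561.

E[X] = C(38,7)·2^(1−C(7,2)) = 394383/32768 ≈ 12.03561.


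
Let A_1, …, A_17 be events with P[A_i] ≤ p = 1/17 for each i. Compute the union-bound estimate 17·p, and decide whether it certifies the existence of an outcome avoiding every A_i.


Union bound: P[∪_{i=1}^{17} A_i] ≤ Σ_i P[A_i] ≤ 17·p = 17·(1/17) = 1.
Numerically: 1 ≈ 1.000000.
Is 1 < 1? NO.
Since the bound 1 is ≥ 1, the union bound is uninformative here; it does NOT by itself certify existence.

17·p = 1 ≈ 1.000000; existence NOT certified by the union bound.


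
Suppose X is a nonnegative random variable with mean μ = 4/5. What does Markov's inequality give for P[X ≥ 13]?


μ = E[X] = 4/5, a = 13.
Markov: P[X ≥ 13] ≤ μ/a = (4/5)/13 = 4/65.
Numerically: ≈ 0.061538.
(Since a = 13 > μ = 0.800000, the bound 4/65 is < 1 and informative.)

P[X ≥ 13] ≤ 4/65 ≈ 0.061538.


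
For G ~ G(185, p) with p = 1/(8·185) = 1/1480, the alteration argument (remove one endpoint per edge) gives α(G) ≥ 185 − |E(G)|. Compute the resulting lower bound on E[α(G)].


E[|E(G)|] = C(185, 2)·p = 17020 · (1/1480) = 23/2.
E[α(G)] ≥ n − E[|E(G)|] = 185 − 23/2 = 347/2.
Numerically: ≈ 173.500.
(This is only a lower bound; the true E[α(G)] may be larger.)

E[α(G)] ≥ 347/2 ≈ 173.500.


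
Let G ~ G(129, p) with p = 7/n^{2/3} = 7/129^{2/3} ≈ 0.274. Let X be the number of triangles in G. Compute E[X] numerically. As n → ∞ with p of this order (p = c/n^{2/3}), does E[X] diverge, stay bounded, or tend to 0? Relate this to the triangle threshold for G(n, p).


Number of potential triangles: C(129, 3) = 349504.
Each occurs with probability p³ ≈ (0.274)³ ≈ 2.06117e-02.
By linearity: E[X] = C(129, 3)·p³ ≈ 349504 · 2.06117e-02 ≈ 7203.886.
Since α = 2/3 < 1, p = c/n^{2/3} ≫ 1/n is above the triangle threshold p ~ 1/n. Asymptotically E[X] ~ (c³/6)·n^{3(1−α)} = (7³/6)·n^{1} → ∞; triangles are abundant w.h.p.

E[X] ≈ 7203.886; in regime p = Θ(1/n^{2/3}) E[X] diverges (above the triangle threshold p ~ 1/n).


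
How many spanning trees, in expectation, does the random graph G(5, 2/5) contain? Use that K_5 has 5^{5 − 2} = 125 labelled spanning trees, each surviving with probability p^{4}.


K_5 has 5^{5 − 2} = 125 labelled spanning trees.
For each such spanning tree H, let X_H = 1 if all 4 edges of H are present in G. Then P[X_H = 1] = p^{4} = (2/5)^{4} = 16/625.
By linearity: E[X] = Σ_H E[X_H] = 125 · p^{4} = 125 · 16/625 = 16/5.
Numerically: E[X] ≈ 3.2.

E[X] = 125 · (2/5)^{4} = 16/5 ≈ 3.2.


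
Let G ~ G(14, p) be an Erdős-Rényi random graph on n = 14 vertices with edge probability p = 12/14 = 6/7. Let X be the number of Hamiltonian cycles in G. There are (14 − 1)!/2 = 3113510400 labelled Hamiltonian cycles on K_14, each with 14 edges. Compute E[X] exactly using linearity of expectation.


K_14 has (14 − 1)!/2 = 3113510400 labelled Hamiltonian cycles.
For each such Hamiltonian cycle H, let X_H = 1 if all 14 edges of H are present in G. Then P[X_H = 1] = p^{14} = (6/7)^{14} = 78364164096/678223072849.
Summing the indicators: E[X] = Σ_H E[X_H] = 3113510400 · p^{14} = 3113510400 · 78364164096/678223072849 = 34855377128600371200/96889010407.
Numerically: E[X] ≈ 3.5975e+08.

E[X] = 3113510400 · (6/7)^{14} = 34855377128600371200/96889010407 ≈ 3.5975e+08.


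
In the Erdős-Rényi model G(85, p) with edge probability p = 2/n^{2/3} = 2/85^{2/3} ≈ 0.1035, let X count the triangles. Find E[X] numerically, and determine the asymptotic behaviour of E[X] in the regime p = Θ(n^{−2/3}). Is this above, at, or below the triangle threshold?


Number of potential triangles: C(85, 3) = 98770.
Each occurs with probability p³ ≈ (0.1035)³ ≈ 1.107266e-03.
By linearity: E[X] = C(85, 3)·p³ ≈ 98770 · 1.107266e-03 ≈ 109.3647.
Since α = 2/3 < 1, p = c/n^{2/3} ≫ 1/n is above the triangle threshold p ~ 1/n. Asymptotically E[X] ~ (c³/6)·n^{3(1−α)} = (2³/6)·n^{1} → ∞; triangles are abundant w.h.p.

E[X] ≈ 109.3647; in regime p = Θ(1/n^{2/3}) E[X] diverges (above the triangle threshold p ~ 1/n).


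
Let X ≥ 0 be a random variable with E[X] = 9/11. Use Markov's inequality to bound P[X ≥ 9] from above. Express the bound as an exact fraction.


μ = E[X] = 9/11, a = 9.
Markov: P[X ≥ 9] ≤ μ/a = (9/11)/9 = 1/11.
Numerically: ≈ 0.090909.
(Since a = 9 > μ = 0.818182, the bound 1/11 is < 1 and informative.)

P[X ≥ 9] ≤ 1/11 ≈ 0.090909.


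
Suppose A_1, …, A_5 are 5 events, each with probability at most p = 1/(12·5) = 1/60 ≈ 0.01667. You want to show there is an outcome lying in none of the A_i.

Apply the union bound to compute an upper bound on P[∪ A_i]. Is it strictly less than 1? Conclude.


Union bound: P[∪_{i=1}^{5} A_i] ≤ Σ_i P[A_i] ≤ 5·p = 5·(1/60) = 1/12.
Numerically: 1/12 ≈ 0.08333.
Is 1/12 < 1? YES.
Since P[∪ A_i] ≤ 1/12 < 1, the complement has P[∩ A_i^c] ≥ 1 − 1/12 = 11/12 > 0, so some outcome avoids every A_i.

5·p = 1/12 ≈ 0.08333; existence CERTIFIED by the union bound.


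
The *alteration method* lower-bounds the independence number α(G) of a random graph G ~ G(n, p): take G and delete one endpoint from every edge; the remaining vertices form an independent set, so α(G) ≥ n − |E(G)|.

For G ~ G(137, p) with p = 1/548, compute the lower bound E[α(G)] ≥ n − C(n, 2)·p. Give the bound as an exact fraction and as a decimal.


E[|E(G)|] = C(137, 2)·p = 9316 · (1/548) = 17.
E[α(G)] ≥ n − E[|E(G)|] = 137 − 17 = 120.
Numerically: ≈ 120.000.
(This is only a lower bound; the true E[α(G)] may be larger.)

E[α(G)] ≥ 120 ≈ 120.000.


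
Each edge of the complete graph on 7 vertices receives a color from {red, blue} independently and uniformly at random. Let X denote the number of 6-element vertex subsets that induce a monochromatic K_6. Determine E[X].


Let X = Σ_S X_S over the C(7, 6) = 7 subsets S of size 6, where X_S = 1 if the K_6 on S is monochromatic.
For a fixed S, the K_6 on S has C(6, 2) = 15 edges. P[all 15 edges red] = (1/2)^15, and likewise for blue, so P[monochromatic] = 2·(1/2)^15 = 2^{1 − 15} = 1/16384.
By linearity: E[X] = C(7, 6) · 2^{1 − 15} = 7 · 1/16384 = 7/16384.
Numerically: E[X] ≈ 0.0004.

E[X] = C(7,6)·2^(1−C(6,2)) = 7/16384 ≈ 0.0004.


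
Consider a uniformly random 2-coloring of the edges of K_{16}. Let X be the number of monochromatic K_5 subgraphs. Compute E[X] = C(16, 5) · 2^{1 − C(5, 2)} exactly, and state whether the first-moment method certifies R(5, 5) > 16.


E[X] = C(16, 5) · 2^{1 − 10} = 4368 · 2^{−9} = 4368/512.
As a reduced fraction: E[X] = 273/32 ≈ 8.531250.
Is E[X] < 1? NO.
Since E[X] ≥ 1, the first-moment bound is inconclusive at n = 16; it does NOT by itself certify R(5, 5) > 16.

E[X] = 273/32 ≈ 8.531250; E[X] ≥ 1; first-moment method inconclusive here.


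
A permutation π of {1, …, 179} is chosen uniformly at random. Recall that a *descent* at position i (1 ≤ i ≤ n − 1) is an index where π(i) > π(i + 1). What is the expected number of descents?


Write X = Σ X_I over i = 1, …, 178, with X_I the indicator of one descent.
There are 178 indicators.
For each fixed i, the pair (π(i), π(i+1)) is a uniformly random ordered pair of distinct values from {1, …, 179}; by symmetry P[π(i) > π(i+1)] = 1/2.
By linearity: E[X] = 178 · (1/2) = (179 − 1) · (1/2) = 89 ≈ 89.000000.

E[X] = 89 = 89.000000.


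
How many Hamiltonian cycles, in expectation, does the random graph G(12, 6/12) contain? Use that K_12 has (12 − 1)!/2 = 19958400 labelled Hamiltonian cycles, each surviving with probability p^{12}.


K_12 has (12 − 1)!/2 = 19958400 labelled Hamiltonian cycles.
For each such Hamiltonian cycle H, let X_H = 1 if all 12 edges of H are present in G. Then P[X_H = 1] = p^{12} = (1/2)^{12} = 1/4096.
By linearity of expectation: E[X] = Σ_H E[X_H] = 19958400 · p^{12} = 19958400 · 1/4096 = 155925/32.
Numerically: E[X] ≈ 4872.66.

E[X] = 19958400 · (1/2)^{12} = 155925/32 ≈ 4872.66.


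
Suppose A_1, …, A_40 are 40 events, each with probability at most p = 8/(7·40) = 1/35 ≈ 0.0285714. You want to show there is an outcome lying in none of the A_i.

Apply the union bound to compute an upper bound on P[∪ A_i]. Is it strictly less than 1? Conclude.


Union bound: P[∪_{i=1}^{40} A_i] ≤ Σ_i P[A_i] ≤ 40·p = 40·(1/35) = 8/7.
Numerically: 8/7 ≈ 1.1428571.
Is 8/7 < 1? NO.
Since the bound 8/7 is ≥ 1, the union bound is uninformative here; it does NOT by itself certify existence.

40·p = 8/7 ≈ 1.1428571; existence NOT certified by the union bound.


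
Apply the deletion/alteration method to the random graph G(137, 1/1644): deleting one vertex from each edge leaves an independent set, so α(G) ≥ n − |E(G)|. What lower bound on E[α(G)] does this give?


E[|E(G)|] = C(137, 2)·p = 9316 · (1/1644) = 17/3.
E[α(G)] ≥ n − E[|E(G)|] = 137 − 17/3 = 394/3.
Numerically: ≈ 131.33333.
(This is only a lower bound; the true E[α(G)] may be larger.)

E[α(G)] ≥ 394/3 ≈ 131.33333.


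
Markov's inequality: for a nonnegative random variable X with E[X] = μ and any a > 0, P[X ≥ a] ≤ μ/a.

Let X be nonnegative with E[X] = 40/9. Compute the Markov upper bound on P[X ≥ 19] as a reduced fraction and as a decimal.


μ = E[X] = 40/9, a = 19.
Markov: P[X ≥ 19] ≤ μ/a = (40/9)/19 = 40/171.
Numerically: ≈ 0.234.
(Since a = 19 > μ = 4.444, the bound 40/171 is < 1 and informative.)

P[X ≥ 19] ≤ 40/171 ≈ 0.234.


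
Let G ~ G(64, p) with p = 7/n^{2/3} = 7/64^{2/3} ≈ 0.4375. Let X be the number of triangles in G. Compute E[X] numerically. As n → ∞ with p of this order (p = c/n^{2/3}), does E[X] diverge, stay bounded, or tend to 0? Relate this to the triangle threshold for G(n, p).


Number of potential triangles: C(64, 3) = 41664.
Each occurs with probability p³ ≈ (0.4375)³ ≈ 8.3740234e-02.
By linearity: E[X] = C(64, 3)·p³ ≈ 41664 · 8.3740234e-02 ≈ 3488.95313.
Since α = 2/3 < 1, p = c/n^{2/3} ≫ 1/n is above the triangle threshold p ~ 1/n. Asymptotically E[X] ~ (c³/6)·n^{3(1−α)} = (7³/6)·n^{1} → ∞; triangles are abundant w.h.p.

E[X] ≈ 3488.95313; in regime p = Θ(1/n^{2/3}) E[X] diverges (above the triangle threshold p ~ 1/n).


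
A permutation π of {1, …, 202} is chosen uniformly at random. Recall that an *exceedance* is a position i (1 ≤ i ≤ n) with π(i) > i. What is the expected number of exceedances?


Write X = Σ_{i=1}^{202} X_i, where X_i = 1_{π(i) > i}.
For each fixed i, π(i) is uniform over {1, …, 202} (marginal of a uniform permutation), so P[π(i) > i] = (n − i)/n. Summing: Σ_{i=1}^{202} (n − i)/n = (0 + 1 + … + 201)/202 = 202(202 − 1)/(2·202) = (202 − 1)/2.
Hence E[X] = Σ_{i=1}^{202} (202 − i)/202 = 201/2 ≈ 100.500.

E[X] = 201/2 = 100.500.


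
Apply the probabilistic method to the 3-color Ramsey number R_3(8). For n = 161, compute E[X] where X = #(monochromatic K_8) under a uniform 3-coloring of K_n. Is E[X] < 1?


E[X] = C(161, 8) · 3^{1 − 28} = 9383313279340 · 3^{−27} = 9383313279340/7625597484987.
As a reduced fraction: E[X] = 9383313279340/7625597484987 ≈ 1.2305.
Is E[X] < 1? NO.
Since E[X] ≥ 1, the first-moment bound is inconclusive at n = 161; it does NOT by itself certify R_3(8) > 161.

E[X] = 9383313279340/7625597484987 ≈ 1.2305; E[X] ≥ 1; first-moment method inconclusive here.


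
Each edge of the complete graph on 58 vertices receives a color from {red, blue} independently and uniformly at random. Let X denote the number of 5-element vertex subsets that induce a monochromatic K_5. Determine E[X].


Let X = Σ_S X_S over the C(58, 5) = 4582116 subsets S of size 5, where X_S = 1 if the K_5 on S is monochromatic.
For a fixed S, the K_5 on S has C(5, 2) = 10 edges. P[all 10 edges red] = (1/2)^10, and likewise for blue, so P[monochromatic] = 2·(1/2)^10 = 2^{1 − 10} = 1/512.
Summing: E[X] = C(58, 5) · 2^{1 − 10} = 4582116 · 1/512 = 1145529/128.
Numerically: E[X] ≈ 8949.44531.

E[X] = C(58,5)·2^(1−C(5,2)) = 1145529/128 ≈ 8949.44531.


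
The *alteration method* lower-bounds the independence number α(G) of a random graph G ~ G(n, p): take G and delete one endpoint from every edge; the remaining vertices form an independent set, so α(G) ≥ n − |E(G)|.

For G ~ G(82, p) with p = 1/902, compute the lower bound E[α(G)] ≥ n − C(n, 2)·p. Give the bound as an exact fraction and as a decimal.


E[|E(G)|] = C(82, 2)·p = 3321 · (1/902) = 81/22.
E[α(G)] ≥ n − E[|E(G)|] = 82 − 81/22 = 1723/22.
Numerically: ≈ 78.31818.
(This is only a lower bound; the true E[α(G)] may be larger.)

E[α(G)] ≥ 1723/22 ≈ 78.31818.


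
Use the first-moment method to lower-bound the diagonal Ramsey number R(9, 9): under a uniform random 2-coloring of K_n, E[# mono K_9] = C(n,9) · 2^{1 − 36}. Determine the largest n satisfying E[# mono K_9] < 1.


We need C(n, 9) · 2^{1 − 36} < 1, i.e. C(n, 9) < 2^{36 − 1} = 34359738368.
Check values of n near the boundary:
  n = 61: C(61, 9) = 17341763505; 17341763505 < 34359738368? YES
  n = 62: C(62, 9) = 20286591270; 20286591270 < 34359738368? YES
  n = 63: C(63, 9) = 23667689815; 23667689815 < 34359738368? YES
  n = 64: C(64, 9) = 27540584512; 27540584512 < 34359738368? YES
  n = 65: C(65, 9) = 31966749880; 31966749880 < 34359738368? YES
  n = 66: C(66, 9) = 37014131440; 37014131440 < 34359738368? NO
  n = 67: C(67, 9) = 42757703560; 42757703560 < 34359738368? NO
  n = 68: C(68, 9) = 49280065120; 49280065120 < 34359738368? NO
The largest n with C(n, 9) < 34359738368 is n = 65 (where E[X] = 3995843735/4294967296 ≈ 0.930). Hence R(9, 9) > 65, i.e. R(9, 9) ≥ 66.

Largest n = 65; hence R(9, 9) > 65.


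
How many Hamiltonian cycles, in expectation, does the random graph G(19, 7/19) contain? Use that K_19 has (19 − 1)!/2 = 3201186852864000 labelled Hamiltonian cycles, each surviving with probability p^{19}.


K_19 has (19 − 1)!/2 = 3201186852864000 labelled Hamiltonian cycles.
For each such Hamiltonian cycle H, let X_H = 1 if all 19 edges of H are present in G. Then P[X_H = 1] = p^{19} = (7/19)^{19} = 11398895185373143/1978419655660313589123979.
By linearity: E[X] = Σ_H E[X_H] = 3201186852864000 · p^{19} = 3201186852864000 · 11398895185373143/1978419655660313589123979 = 36489993404591253525678231552000/1978419655660313589123979.
Numerically: E[X] ≈ 1.8444e+07.

E[X] = 3201186852864000 · (7/19)^{19} = 36489993404591253525678231552000/1978419655660313589123979 ≈ 1.8444e+07.


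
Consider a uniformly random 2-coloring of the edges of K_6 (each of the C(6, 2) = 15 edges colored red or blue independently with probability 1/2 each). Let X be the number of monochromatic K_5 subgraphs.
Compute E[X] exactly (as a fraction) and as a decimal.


Let X = Σ_S X_S over the C(6, 5) = 6 subsets S of size 5, where X_S = 1 if the K_5 on S is monochromatic.
For a fixed S, the K_5 on S has C(5, 2) = 10 edges. P[all 10 edges red] = (1/2)^10, and likewise for blue, so P[monochromatic] = 2·(1/2)^10 = 2^{1 − 10} = 1/512.
Summing: E[X] = C(6, 5) · 2^{1 − 10} = 6 · 1/512 = 3/256.
Numerically: E[X] ≈ 0.01172.

E[X] = C(6,5)·2^(1−C(5,2)) = 3/256 ≈ 0.01172.


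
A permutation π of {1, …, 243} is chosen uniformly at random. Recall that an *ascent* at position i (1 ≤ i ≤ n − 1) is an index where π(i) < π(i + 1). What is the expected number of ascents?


Write X = Σ X_I over i = 1, …, 242, with X_I the indicator of one ascent.
There are 242 indicators.
For each fixed i, the pair (π(i), π(i+1)) is a uniformly random ordered pair of distinct values from {1, …, 243}; by symmetry P[π(i) < π(i+1)] = 1/2.
By linearity: E[X] = 242 · (1/2) = (243 − 1) · (1/2) = 121 ≈ 121.000000.

E[X] = 121 = 121.000000.


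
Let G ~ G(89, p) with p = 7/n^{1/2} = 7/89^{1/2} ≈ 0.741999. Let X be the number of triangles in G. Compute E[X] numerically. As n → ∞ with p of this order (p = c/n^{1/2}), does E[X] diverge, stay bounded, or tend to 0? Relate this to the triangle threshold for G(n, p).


Number of potential triangles: C(89, 3) = 113564.
Each occurs with probability p³ ≈ (0.741999)³ ≈ 4.08516037e-01.
By linearity: E[X] = C(89, 3)·p³ ≈ 113564 · 4.08516037e-01 ≈ 46392.715215.
Since α = 1/2 < 1, p = c/n^{1/2} ≫ 1/n is above the triangle threshold p ~ 1/n. Asymptotically E[X] ~ (c³/6)·n^{3(1−α)} = (7³/6)·n^{1.5} → ∞; triangles are abundant w.h.p.

E[X] ≈ 46392.715215; in regime p = Θ(1/n^{1/2}) E[X] diverges (above the triangle threshold p ~ 1/n).


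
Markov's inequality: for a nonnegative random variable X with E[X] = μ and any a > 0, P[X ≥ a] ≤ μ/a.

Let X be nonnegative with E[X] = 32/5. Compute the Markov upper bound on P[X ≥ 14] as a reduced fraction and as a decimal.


μ = E[X] = 32/5, a = 14.
Markov: P[X ≥ 14] ≤ μ/a = (32/5)/14 = 16/35.
Numerically: ≈ 0.4571.
(Since a = 14 > μ = 6.4000, the bound 16/35 is < 1 and informative.)

P[X ≥ 14] ≤ 16/35 ≈ 0.4571.


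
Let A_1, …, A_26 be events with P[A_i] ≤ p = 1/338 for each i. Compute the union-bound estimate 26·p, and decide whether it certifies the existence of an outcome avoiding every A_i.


Union bound: P[∪_{i=1}^{26} A_i] ≤ Σ_i P[A_i] ≤ 26·p = 26·(1/338) = 1/13.
Numerically: 1/13 ≈ 0.0769.
Is 1/13 < 1? YES.
Since P[∪ A_i] ≤ 1/13 < 1, the complement has P[∩ A_i^c] ≥ 1 − 1/13 = 12/13 > 0, so some outcome avoids every A_i.

26·p = 1/13 ≈ 0.0769; existence CERTIFIED by the union bound.


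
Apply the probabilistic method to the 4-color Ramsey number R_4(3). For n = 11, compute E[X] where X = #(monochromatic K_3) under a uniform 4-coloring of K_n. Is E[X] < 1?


E[X] = C(11, 3) · 4^{1 − 3} = 165 · 4^{−2} = 165/16.
As a reduced fraction: E[X] = 165/16 ≈ 10.3125.
Is E[X] < 1? NO.
Since E[X] ≥ 1, the first-moment bound is inconclusive at n = 11; it does NOT by itself certify R_4(3) > 11.

E[X] = 165/16 ≈ 10.3125; E[X] ≥ 1; first-moment method inconclusive here.


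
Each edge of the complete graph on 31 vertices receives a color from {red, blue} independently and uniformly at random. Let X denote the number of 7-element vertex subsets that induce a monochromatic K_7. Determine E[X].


Let X = Σ_S X_S over the C(31, 7) = 2629575 subsets S of size 7, where X_S = 1 if the K_7 on S is monochromatic.
For a fixed S, the K_7 on S has C(7, 2) = 21 edges. P[all 21 edges red] = (1/2)^21, and likewise for blue, so P[monochromatic] = 2·(1/2)^21 = 2^{1 − 21} = 1/1048576.
By linearity: E[X] = C(31, 7) · 2^{1 − 21} = 2629575 · 1/1048576 = 2629575/1048576.
Numerically: E[X] ≈ 2.5078.

E[X] = C(31,7)·2^(1−C(7,2)) = 2629575/1048576 ≈ 2.5078.


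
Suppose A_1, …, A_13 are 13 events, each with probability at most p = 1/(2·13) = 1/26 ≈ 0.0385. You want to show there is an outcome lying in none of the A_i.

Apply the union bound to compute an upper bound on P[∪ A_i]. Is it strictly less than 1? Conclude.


Union bound: P[∪_{i=1}^{13} A_i] ≤ Σ_i P[A_i] ≤ 13·p = 13·(1/26) = 1/2.
Numerically: 1/2 ≈ 0.5000.
Is 1/2 < 1? YES.
Since P[∪ A_i] ≤ 1/2 < 1, the complement has P[∩ A_i^c] ≥ 1 − 1/2 = 1/2 > 0, so some outcome avoids every A_i.

13·p = 1/2 ≈ 0.5000; existence CERTIFIED by the union bound.


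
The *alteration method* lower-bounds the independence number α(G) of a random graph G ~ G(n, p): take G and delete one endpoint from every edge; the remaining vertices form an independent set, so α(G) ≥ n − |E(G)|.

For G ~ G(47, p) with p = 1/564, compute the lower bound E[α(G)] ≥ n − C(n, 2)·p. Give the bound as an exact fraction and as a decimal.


E[|E(G)|] = C(47, 2)·p = 1081 · (1/564) = 23/12.
E[α(G)] ≥ n − E[|E(G)|] = 47 − 23/12 = 541/12.
Numerically: ≈ 45.083.
(This is only a lower bound; the true E[α(G)] may be larger.)

E[α(G)] ≥ 541/12 ≈ 45.083.


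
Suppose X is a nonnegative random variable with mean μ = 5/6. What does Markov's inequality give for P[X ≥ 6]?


μ = E[X] = 5/6, a = 6.
Markov: P[X ≥ 6] ≤ μ/a = (5/6)/6 = 5/36.
Numerically: ≈ 0.138889.
(Since a = 6 > μ = 0.833333, the bound 5/36 is < 1 and informative.)

P[X ≥ 6] ≤ 5/36 ≈ 0.138889.


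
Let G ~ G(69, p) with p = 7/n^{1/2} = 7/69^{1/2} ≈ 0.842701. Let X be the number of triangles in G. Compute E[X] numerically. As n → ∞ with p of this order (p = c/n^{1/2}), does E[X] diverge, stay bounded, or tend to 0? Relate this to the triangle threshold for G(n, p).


Number of potential triangles: C(69, 3) = 52394.
Each occurs with probability p³ ≈ (0.842701)³ ≈ 5.98439820e-01.
By linearity: E[X] = C(69, 3)·p³ ≈ 52394 · 5.98439820e-01 ≈ 31354.655951.
Since α = 1/2 < 1, p = c/n^{1/2} ≫ 1/n is above the triangle threshold p ~ 1/n. Asymptotically E[X] ~ (c³/6)·n^{3(1−α)} = (7³/6)·n^{1.5} → ∞; triangles are abundant w.h.p.

E[X] ≈ 31354.655951; in regime p = Θ(1/n^{1/2}) E[X] diverges (above the triangle threshold p ~ 1/n).


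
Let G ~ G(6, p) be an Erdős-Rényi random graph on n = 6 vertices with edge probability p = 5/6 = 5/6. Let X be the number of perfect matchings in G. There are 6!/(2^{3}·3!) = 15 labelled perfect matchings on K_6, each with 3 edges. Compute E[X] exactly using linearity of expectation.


K_6 has 6!/(2^{3}·3!) = 15 labelled perfect matchings.
For each such perfect matching H, let X_H = 1 if all 3 edges of H are present in G. Then P[X_H = 1] = p^{3} = (5/6)^{3} = 125/216.
By linearity: E[X] = Σ_H E[X_H] = 15 · p^{3} = 15 · 125/216 = 625/72.
Numerically: E[X] ≈ 8.68.

E[X] = 15 · (5/6)^{3} = 625/72 ≈ 8.68.


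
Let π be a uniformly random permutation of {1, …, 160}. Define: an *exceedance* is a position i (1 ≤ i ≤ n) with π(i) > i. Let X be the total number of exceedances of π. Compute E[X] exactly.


Write X = Σ_{i=1}^{160} X_i, where X_i = 1_{π(i) > i}.
For each fixed i, π(i) is uniform over {1, …, 160} (marginal of a uniform permutation), so P[π(i) > i] = (n − i)/n. Summing: Σ_{i=1}^{160} (n − i)/n = (0 + 1 + … + 159)/160 = 160(160 − 1)/(2·160) = (160 − 1)/2.
Hence E[X] = Σ_{i=1}^{160} (160 − i)/160 = 159/2 ≈ 79.500.

E[X] = 159/2 = 79.500.


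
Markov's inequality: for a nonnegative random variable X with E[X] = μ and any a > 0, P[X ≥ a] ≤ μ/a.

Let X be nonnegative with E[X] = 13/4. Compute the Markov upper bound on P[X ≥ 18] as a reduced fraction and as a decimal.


μ = E[X] = 13/4, a = 18.
Markov: P[X ≥ 18] ≤ μ/a = (13/4)/18 = 13/72.
Numerically: ≈ 0.1806.
(Since a = 18 > μ = 3.2500, the bound 13/72 is < 1 and informative.)

P[X ≥ 18] ≤ 13/72 ≈ 0.1806.


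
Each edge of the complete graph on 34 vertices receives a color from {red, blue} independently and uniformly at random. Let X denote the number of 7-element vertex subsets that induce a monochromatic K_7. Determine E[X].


Let X = Σ_S X_S over the C(34, 7) = 5379616 subsets S of size 7, where X_S = 1 if the K_7 on S is monochromatic.
For a fixed S, the K_7 on S has C(7, 2) = 21 edges. P[all 21 edges red] = (1/2)^21, and likewise for blue, so P[monochromatic] = 2·(1/2)^21 = 2^{1 − 21} = 1/1048576.
By linearity of expectation: E[X] = C(34, 7) · 2^{1 − 21} = 5379616 · 1/1048576 = 168113/32768.
Numerically: E[X] ≈ 5.13040.

E[X] = C(34,7)·2^(1−C(7,2)) = 168113/32768 ≈ 5.13040.


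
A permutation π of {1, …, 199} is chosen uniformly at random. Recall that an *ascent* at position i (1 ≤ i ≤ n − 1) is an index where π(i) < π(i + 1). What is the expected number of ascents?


Write X = Σ X_I over i = 1, …, 198, with X_I the indicator of one ascent.
There are 198 indicators.
For each fixed i, the pair (π(i), π(i+1)) is a uniformly random ordered pair of distinct values from {1, …, 199}; by symmetry P[π(i) < π(i+1)] = 1/2.
By linearity: E[X] = 198 · (1/2) = (199 − 1) · (1/2) = 99 ≈ 99.000000.

E[X] = 99 = 99.000000.


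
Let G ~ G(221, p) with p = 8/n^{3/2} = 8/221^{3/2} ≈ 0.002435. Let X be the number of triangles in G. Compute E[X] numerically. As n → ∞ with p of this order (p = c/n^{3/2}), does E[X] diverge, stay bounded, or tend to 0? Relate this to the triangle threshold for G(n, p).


Number of potential triangles: C(221, 3) = 1774630.
Each occurs with probability p³ ≈ (0.002435)³ ≈ 1.443792e-08.
By linearity: E[X] = C(221, 3)·p³ ≈ 1774630 · 1.443792e-08 ≈ 0.0256.
Since α = 3/2 > 1, p = c/n^{3/2} = o(1/n) is below the triangle threshold p ~ 1/n. Asymptotically E[X] ~ (c³/6)·n^{3(1−α)} = (8³/6)·n^{-1.5} → 0, so by Markov's inequality G has no triangles w.h.p.

E[X] ≈ 0.0256; in regime p = Θ(1/n^{3/2}) E[X] tends to 0 (below the triangle threshold p ~ 1/n).
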